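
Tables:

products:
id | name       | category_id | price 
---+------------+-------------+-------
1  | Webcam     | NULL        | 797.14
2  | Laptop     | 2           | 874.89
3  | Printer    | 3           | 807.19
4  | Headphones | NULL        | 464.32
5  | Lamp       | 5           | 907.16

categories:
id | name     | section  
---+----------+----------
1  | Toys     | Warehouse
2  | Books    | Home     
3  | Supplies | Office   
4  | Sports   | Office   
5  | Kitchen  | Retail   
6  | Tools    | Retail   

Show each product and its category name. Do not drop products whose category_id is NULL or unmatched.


LEFT JOIN keeps every row from products (the left table); where category_id has no match in categories, the category columns become NULL. Walk through each product:
  - product 1 (Webcam): category_id=NULL, no match -> kept with NULL
  - product 2 (Laptop): category_id=2 -> matches Books
  - product 3 (Printer): category_id=3 -> matches Supplies
  - product 4 (Headphones): category_id=NULL, no match -> kept with NULL
  - product 5 (Lamp): category_id=5 -> matches Kitchen
All 5 rows appear; 2 have NULL category.

SQL:
SELECT a.name, b.name AS category
FROM products a
LEFT JOIN categories b ON a.category_id = b.id

Result:
name       | category
-----------+---------
Webcam     | NULL    
Laptop     | Books   
Printer    | Supplies
Headphones | NULL    
Lamp       | Kitchen 


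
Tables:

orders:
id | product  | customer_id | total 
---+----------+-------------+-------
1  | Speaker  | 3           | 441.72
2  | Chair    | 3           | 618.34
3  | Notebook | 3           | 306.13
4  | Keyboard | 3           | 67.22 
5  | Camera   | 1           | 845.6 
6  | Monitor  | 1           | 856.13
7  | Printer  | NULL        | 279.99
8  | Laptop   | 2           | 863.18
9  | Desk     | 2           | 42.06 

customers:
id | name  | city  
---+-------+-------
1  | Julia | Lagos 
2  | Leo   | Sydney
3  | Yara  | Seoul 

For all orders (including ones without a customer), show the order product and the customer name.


LEFT JOIN keeps every row from orders (the left table); where customer_id has no match in customers, the customer columns become NULL. Walk through each order:
  - order 1 (Speaker): customer_id=3 -> matches Yara
  - order 2 (Chair): customer_id=3 -> matches Yara
  - order 3 (Notebook): customer_id=3 -> matches Yara
  - order 4 (Keyboard): customer_id=3 -> matches Yara
  - order 5 (Camera): customer_id=1 -> matches Julia
  - order 6 (Monitor): customer_id=1 -> matches Julia
  - order 7 (Printer): customer_id=NULL, no match -> kept with NULL
  - order 8 (Laptop): customer_id=2 -> matches Leo
  - order 9 (Desk): customer_id=2 -> matches Leo
All 9 rows appear; 1 has NULL customer.

SQL:
SELECT a.product, b.name AS customer
FROM orders a
LEFT JOIN customers b ON a.customer_id = b.id

Result:
product  | customer
---------+---------
Speaker  | Yara    
Chair    | Yara    
Notebook | Yara    
Keyboard | Yara    
Camera   | Julia   
Monitor  | Julia   
Printer  | NULL    
Laptop   | Leo     
Desk     | Leo     


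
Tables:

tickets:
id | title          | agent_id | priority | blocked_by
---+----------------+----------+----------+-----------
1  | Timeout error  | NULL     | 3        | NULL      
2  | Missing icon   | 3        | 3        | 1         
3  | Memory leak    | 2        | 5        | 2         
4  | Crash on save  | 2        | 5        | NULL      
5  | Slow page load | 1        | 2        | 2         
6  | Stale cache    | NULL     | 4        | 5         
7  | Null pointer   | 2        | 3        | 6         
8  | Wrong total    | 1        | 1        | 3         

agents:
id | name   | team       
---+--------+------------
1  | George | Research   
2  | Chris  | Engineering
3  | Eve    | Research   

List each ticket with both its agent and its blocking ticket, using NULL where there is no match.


Two LEFT JOINs from the same base table tickets: one to agents via agent_id, one to tickets itself via blocked_by. Both are LEFT so every ticket is preserved.
Match against agents:
  - ticket 1 (Timeout error): agent_id=NULL, no match -> kept with NULL
  - ticket 2 (Missing icon): agent_id=3 -> matches Eve
  - ticket 3 (Memory leak): agent_id=2 -> matches Chris
  - ticket 4 (Crash on save): agent_id=2 -> matches Chris
  - ticket 5 (Slow page load): agent_id=1 -> matches George
  - ticket 6 (Stale cache): agent_id=NULL, no match -> kept with NULL
  - ticket 7 (Null pointer): agent_id=2 -> matches Chris
  - ticket 8 (Wrong total): agent_id=1 -> matches George
Match against tickets (self):
  - ticket 1 (Timeout error): blocked_by=NULL -> NULL
  - ticket 2 (Missing icon): blocked_by=1 -> Timeout error
  - ticket 3 (Memory leak): blocked_by=2 -> Missing icon
  - ticket 4 (Crash on save): blocked_by=NULL -> NULL
  - ticket 5 (Slow page load): blocked_by=2 -> Missing icon
  - ticket 6 (Stale cache): blocked_by=5 -> Slow page load
  - ticket 7 (Null pointer): blocked_by=6 -> Stale cache
  - ticket 8 (Wrong total): blocked_by=3 -> Memory leak

SQL:
SELECT a.title, b.name AS agent, c.title AS blocked_by
FROM tickets a
LEFT JOIN agents b ON a.agent_id = b.id
LEFT JOIN tickets c ON a.blocked_by = c.id

Result:
title          | agent  | blocked_by    
---------------+--------+---------------
Timeout error  | NULL   | NULL          
Missing icon   | Eve    | Timeout error 
Memory leak    | Chris  | Missing icon  
Crash on save  | Chris  | NULL          
Slow page load | George | Missing icon  
Stale cache    | NULL   | Slow page load
Null pointer   | Chris  | Stale cache   
Wrong total    | George | Memory leak   


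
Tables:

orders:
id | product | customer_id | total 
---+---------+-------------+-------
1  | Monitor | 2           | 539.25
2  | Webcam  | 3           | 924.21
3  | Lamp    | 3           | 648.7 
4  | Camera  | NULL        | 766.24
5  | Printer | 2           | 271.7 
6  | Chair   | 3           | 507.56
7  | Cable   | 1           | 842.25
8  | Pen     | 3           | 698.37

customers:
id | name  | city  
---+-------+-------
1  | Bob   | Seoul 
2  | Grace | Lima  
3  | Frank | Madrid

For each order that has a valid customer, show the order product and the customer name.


INNER JOIN keeps only orders rows whose customer_id matches an id in customers. Walk through each order:
  - order 1 (Monitor): customer_id=2 -> matches Grace
  - order 2 (Webcam): customer_id=3 -> matches Frank
  - order 3 (Lamp): customer_id=3 -> matches Frank
  - order 4 (Camera): customer_id=NULL, no match -> dropped
  - order 5 (Printer): customer_id=2 -> matches Grace
  - order 6 (Chair): customer_id=3 -> matches Frank
  - order 7 (Cable): customer_id=1 -> matches Bob
  - order 8 (Pen): customer_id=3 -> matches Frank
So 1 of 8 rows is dropped.

SQL:
SELECT a.product, b.name AS customer
FROM orders a
INNER JOIN customers b ON a.customer_id = b.id

Result:
product | customer
--------+---------
Monitor | Grace   
Webcam  | Frank   
Lamp    | Frank   
Printer | Grace   
Chair   | Frank   
Cable   | Bob     
Pen     | Frank   


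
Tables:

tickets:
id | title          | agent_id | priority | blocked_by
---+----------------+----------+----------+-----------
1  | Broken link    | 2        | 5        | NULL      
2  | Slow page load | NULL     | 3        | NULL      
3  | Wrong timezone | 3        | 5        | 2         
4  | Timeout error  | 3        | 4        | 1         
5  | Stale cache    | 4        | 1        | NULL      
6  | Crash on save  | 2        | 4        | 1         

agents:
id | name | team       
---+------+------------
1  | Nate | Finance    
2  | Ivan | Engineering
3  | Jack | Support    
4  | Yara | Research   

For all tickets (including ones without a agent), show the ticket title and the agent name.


LEFT JOIN keeps every row from tickets (the left table); where agent_id has no match in agents, the agent columns become NULL. Walk through each ticket:
  - ticket 1 (Broken link): agent_id=2 -> matches Ivan
  - ticket 2 (Slow page load): agent_id=NULL, no match -> kept with NULL
  - ticket 3 (Wrong timezone): agent_id=3 -> matches Jack
  - ticket 4 (Timeout error): agent_id=3 -> matches Jack
  - ticket 5 (Stale cache): agent_id=4 -> matches Yara
  - ticket 6 (Crash on save): agent_id=2 -> matches Ivan
All 6 rows appear; 1 has NULL agent.

SQL:
SELECT a.title, b.name AS agent
FROM tickets a
LEFT JOIN agents b ON a.agent_id = b.id

Result:
title          | agent
---------------+------
Broken link    | Ivan 
Slow page load | NULL 
Wrong timezone | Jack 
Timeout error  | Jack 
Stale cache    | Yara 
Crash on save  | Ivan 


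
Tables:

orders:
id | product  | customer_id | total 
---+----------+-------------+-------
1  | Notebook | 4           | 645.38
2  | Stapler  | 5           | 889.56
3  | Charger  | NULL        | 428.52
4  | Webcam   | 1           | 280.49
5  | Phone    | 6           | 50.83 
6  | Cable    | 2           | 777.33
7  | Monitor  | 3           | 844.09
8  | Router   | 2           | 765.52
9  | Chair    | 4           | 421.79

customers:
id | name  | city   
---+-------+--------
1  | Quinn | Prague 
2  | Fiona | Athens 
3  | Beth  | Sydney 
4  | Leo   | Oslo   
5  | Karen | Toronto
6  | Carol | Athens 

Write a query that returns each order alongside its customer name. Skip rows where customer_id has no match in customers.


INNER JOIN keeps only orders rows whose customer_id matches an id in customers. Walk through each order:
  - order 1 (Notebook): customer_id=4 -> matches Leo
  - order 2 (Stapler): customer_id=5 -> matches Karen
  - order 3 (Charger): customer_id=NULL, no match -> dropped
  - order 4 (Webcam): customer_id=1 -> matches Quinn
  - order 5 (Phone): customer_id=6 -> matches Carol
  - order 6 (Cable): customer_id=2 -> matches Fiona
  - order 7 (Monitor): customer_id=3 -> matches Beth
  - order 8 (Router): customer_id=2 -> matches Fiona
  - order 9 (Chair): customer_id=4 -> matches Leo
So 1 of 9 rows is dropped.

SQL:
SELECT a.product, b.name AS customer
FROM orders a
INNER JOIN customers b ON a.customer_id = b.id

Result:
product  | customer
---------+---------
Notebook | Leo     
Stapler  | Karen   
Webcam   | Quinn   
Phone    | Carol   
Cable    | Fiona   
Monitor  | Beth    
Router   | Fiona   
Chair    | Leo     


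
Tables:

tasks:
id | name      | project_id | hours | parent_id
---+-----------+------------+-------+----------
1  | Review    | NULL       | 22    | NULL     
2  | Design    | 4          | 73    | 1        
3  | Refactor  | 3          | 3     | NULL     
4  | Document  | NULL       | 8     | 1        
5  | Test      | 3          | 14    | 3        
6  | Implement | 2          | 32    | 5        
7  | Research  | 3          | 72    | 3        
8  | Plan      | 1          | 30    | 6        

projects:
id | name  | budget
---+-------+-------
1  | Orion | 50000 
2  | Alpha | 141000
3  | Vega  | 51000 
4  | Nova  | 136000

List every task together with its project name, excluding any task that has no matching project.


INNER JOIN keeps only tasks rows whose project_id matches an id in projects. Walk through each task:
  - task 1 (Review): project_id=NULL, no match -> dropped
  - task 2 (Design): project_id=4 -> matches Nova
  - task 3 (Refactor): project_id=3 -> matches Vega
  - task 4 (Document): project_id=NULL, no match -> dropped
  - task 5 (Test): project_id=3 -> matches Vega
  - task 6 (Implement): project_id=2 -> matches Alpha
  - task 7 (Research): project_id=3 -> matches Vega
  - task 8 (Plan): project_id=1 -> matches Orion
So 2 of 8 rows are dropped.

SQL:
SELECT a.name, b.name AS project
FROM tasks a
INNER JOIN projects b ON a.project_id = b.id

Result:
name      | project
----------+--------
Design    | Nova   
Refactor  | Vega   
Test      | Vega   
Implement | Alpha  
Research  | Vega   
Plan      | Orion  


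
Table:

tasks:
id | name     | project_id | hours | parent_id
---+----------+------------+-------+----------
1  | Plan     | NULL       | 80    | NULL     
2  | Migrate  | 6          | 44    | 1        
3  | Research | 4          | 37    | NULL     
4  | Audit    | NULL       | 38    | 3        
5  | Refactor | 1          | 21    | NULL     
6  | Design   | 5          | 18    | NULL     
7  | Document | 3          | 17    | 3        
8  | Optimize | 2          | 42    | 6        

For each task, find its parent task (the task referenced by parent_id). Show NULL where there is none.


This is a self-join: tasks is joined to a second copy of itself, matching each row's parent_id to another row's id. Use LEFT JOIN so rows with parent_id=NULL are kept.
  - task 1 (Plan): parent_id=NULL -> NULL
  - task 2 (Migrate): parent_id=1 -> Plan
  - task 3 (Research): parent_id=NULL -> NULL
  - task 4 (Audit): parent_id=3 -> Research
  - task 5 (Refactor): parent_id=NULL -> NULL
  - task 6 (Design): parent_id=NULL -> NULL
  - task 7 (Document): parent_id=3 -> Research
  - task 8 (Optimize): parent_id=6 -> Design

SQL:
SELECT a.name AS item, b.name AS parent
FROM tasks a
LEFT JOIN tasks b ON a.parent_id = b.id

Result:
item     | parent  
---------+---------
Plan     | NULL    
Migrate  | Plan    
Research | NULL    
Audit    | Research
Refactor | NULL    
Design   | NULL    
Document | Research
Optimize | Design  


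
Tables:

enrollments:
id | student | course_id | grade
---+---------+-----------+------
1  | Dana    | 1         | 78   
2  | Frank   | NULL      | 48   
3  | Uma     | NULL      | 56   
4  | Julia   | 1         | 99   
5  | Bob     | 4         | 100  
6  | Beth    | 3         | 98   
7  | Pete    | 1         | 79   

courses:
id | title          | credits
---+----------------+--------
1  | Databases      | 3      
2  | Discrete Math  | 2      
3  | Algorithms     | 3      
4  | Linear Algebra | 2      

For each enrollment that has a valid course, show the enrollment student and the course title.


INNER JOIN keeps only enrollments rows whose course_id matches an id in courses. Walk through each enrollment:
  - enrollment 1 (Dana): course_id=1 -> matches Databases
  - enrollment 2 (Frank): course_id=NULL, no match -> dropped
  - enrollment 3 (Uma): course_id=NULL, no match -> dropped
  - enrollment 4 (Julia): course_id=1 -> matches Databases
  - enrollment 5 (Bob): course_id=4 -> matches Linear Algebra
  - enrollment 6 (Beth): course_id=3 -> matches Algorithms
  - enrollment 7 (Pete): course_id=1 -> matches Databases
So 2 of 7 rows are dropped.

SQL:
SELECT a.student, b.title AS course
FROM enrollments a
INNER JOIN courses b ON a.course_id = b.id

Result:
student | course        
--------+---------------
Dana    | Databases     
Julia   | Databases     
Bob     | Linear Algebra
Beth    | Algorithms    
Pete    | Databases     


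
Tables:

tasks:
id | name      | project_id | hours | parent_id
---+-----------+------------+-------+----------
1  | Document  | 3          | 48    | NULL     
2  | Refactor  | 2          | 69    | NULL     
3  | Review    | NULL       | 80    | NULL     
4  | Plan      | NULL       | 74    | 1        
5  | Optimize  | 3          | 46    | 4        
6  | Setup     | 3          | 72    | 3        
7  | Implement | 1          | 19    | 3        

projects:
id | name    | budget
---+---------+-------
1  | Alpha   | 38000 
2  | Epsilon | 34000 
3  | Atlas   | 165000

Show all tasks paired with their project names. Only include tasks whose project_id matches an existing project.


INNER JOIN keeps only tasks rows whose project_id matches an id in projects. Walk through each task:
  - task 1 (Document): project_id=3 -> matches Atlas
  - task 2 (Refactor): project_id=2 -> matches Epsilon
  - task 3 (Review): project_id=NULL, no match -> dropped
  - task 4 (Plan): project_id=NULL, no match -> dropped
  - task 5 (Optimize): project_id=3 -> matches Atlas
  - task 6 (Setup): project_id=3 -> matches Atlas
  - task 7 (Implement): project_id=1 -> matches Alpha
So 2 of 7 rows are dropped.

SQL:
SELECT a.name, b.name AS project
FROM tasks a
INNER JOIN projects b ON a.project_id = b.id

Result:
name      | project
----------+--------
Document  | Atlas  
Refactor  | Epsilon
Optimize  | Atlas  
Setup     | Atlas  
Implement | Alpha  


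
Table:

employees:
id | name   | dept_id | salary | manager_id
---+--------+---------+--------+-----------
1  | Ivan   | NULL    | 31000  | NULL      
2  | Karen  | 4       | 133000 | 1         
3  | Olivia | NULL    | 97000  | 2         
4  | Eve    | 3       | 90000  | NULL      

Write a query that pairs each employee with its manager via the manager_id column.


This is a self-join: employees is joined to a second copy of itself, matching each row's manager_id to another row's id. Use LEFT JOIN so rows with manager_id=NULL are kept.
  - employee 1 (Ivan): manager_id=NULL -> NULL
  - employee 2 (Karen): manager_id=1 -> Ivan
  - employee 3 (Olivia): manager_id=2 -> Karen
  - employee 4 (Eve): manager_id=NULL -> NULL

SQL:
SELECT a.name AS item, b.name AS manager
FROM employees a
LEFT JOIN employees b ON a.manager_id = b.id

Result:
item   | manager
-------+--------
Ivan   | NULL   
Karen  | Ivan   
Olivia | Karen  
Eve    | NULL   


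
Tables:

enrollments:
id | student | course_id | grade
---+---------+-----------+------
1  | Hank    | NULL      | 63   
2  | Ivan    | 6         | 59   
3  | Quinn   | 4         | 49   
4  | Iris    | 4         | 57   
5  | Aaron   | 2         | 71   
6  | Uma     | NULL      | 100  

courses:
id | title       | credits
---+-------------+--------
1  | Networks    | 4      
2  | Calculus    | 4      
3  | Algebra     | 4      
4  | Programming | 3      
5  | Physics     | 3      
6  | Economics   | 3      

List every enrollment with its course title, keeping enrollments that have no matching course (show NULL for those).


LEFT JOIN keeps every row from enrollments (the left table); where course_id has no match in courses, the course columns become NULL. Walk through each enrollment:
  - enrollment 1 (Hank): course_id=NULL, no match -> kept with NULL
  - enrollment 2 (Ivan): course_id=6 -> matches Economics
  - enrollment 3 (Quinn): course_id=4 -> matches Programming
  - enrollment 4 (Iris): course_id=4 -> matches Programming
  - enrollment 5 (Aaron): course_id=2 -> matches Calculus
  - enrollment 6 (Uma): course_id=NULL, no match -> kept with NULL
All 6 rows appear; 2 have NULL course.

SQL:
SELECT a.student, b.title AS course
FROM enrollments a
LEFT JOIN courses b ON a.course_id = b.id

Result:
student | course     
--------+------------
Hank    | NULL       
Ivan    | Economics  
Quinn   | Programming
Iris    | Programming
Aaron   | Calculus   
Uma     | NULL       


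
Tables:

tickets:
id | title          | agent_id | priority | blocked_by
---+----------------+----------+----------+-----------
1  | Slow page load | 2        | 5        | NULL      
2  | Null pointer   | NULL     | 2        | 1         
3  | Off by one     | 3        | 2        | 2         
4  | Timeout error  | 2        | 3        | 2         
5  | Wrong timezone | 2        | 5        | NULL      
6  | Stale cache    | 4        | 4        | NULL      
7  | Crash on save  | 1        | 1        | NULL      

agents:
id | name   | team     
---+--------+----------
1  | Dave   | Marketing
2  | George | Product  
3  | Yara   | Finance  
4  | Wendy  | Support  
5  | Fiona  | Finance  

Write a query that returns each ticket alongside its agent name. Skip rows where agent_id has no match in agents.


INNER JOIN keeps only tickets rows whose agent_id matches an id in agents. Walk through each ticket:
  - ticket 1 (Slow page load): agent_id=2 -> matches George
  - ticket 2 (Null pointer): agent_id=NULL, no match -> dropped
  - ticket 3 (Off by one): agent_id=3 -> matches Yara
  - ticket 4 (Timeout error): agent_id=2 -> matches George
  - ticket 5 (Wrong timezone): agent_id=2 -> matches George
  - ticket 6 (Stale cache): agent_id=4 -> matches Wendy
  - ticket 7 (Crash on save): agent_id=1 -> matches Dave
So 1 of 7 rows is dropped.

SQL:
SELECT a.title, b.name AS agent
FROM tickets a
INNER JOIN agents b ON a.agent_id = b.id

Result:
title          | agent 
---------------+-------
Slow page load | George
Off by one     | Yara  
Timeout error  | George
Wrong timezone | George
Stale cache    | Wendy 
Crash on save  | Dave  


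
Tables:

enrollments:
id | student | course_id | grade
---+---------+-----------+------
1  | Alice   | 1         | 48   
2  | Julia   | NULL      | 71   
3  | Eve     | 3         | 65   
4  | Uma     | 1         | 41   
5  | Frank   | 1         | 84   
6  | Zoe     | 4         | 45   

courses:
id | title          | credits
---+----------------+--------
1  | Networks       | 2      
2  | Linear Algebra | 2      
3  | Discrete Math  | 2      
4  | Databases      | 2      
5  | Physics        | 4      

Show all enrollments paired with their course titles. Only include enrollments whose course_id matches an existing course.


INNER JOIN keeps only enrollments rows whose course_id matches an id in courses. Walk through each enrollment:
  - enrollment 1 (Alice): course_id=1 -> matches Networks
  - enrollment 2 (Julia): course_id=NULL, no match -> dropped
  - enrollment 3 (Eve): course_id=3 -> matches Discrete Math
  - enrollment 4 (Uma): course_id=1 -> matches Networks
  - enrollment 5 (Frank): course_id=1 -> matches Networks
  - enrollment 6 (Zoe): course_id=4 -> matches Databases
So 1 of 6 rows is dropped.

SQL:
SELECT a.student, b.title AS course
FROM enrollments a
INNER JOIN courses b ON a.course_id = b.id

Result:
student | course       
--------+--------------
Alice   | Networks     
Eve     | Discrete Math
Uma     | Networks     
Frank   | Networks     
Zoe     | Databases    


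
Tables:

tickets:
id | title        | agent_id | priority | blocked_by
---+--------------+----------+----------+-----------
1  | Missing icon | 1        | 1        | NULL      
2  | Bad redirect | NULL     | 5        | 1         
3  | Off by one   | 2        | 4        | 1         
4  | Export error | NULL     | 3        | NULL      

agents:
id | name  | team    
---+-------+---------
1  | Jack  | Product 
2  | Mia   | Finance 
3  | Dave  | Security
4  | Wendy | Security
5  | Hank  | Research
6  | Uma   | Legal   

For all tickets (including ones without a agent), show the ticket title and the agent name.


LEFT JOIN keeps every row from tickets (the left table); where agent_id has no match in agents, the agent columns become NULL. Walk through each ticket:
  - ticket 1 (Missing icon): agent_id=1 -> matches Jack
  - ticket 2 (Bad redirect): agent_id=NULL, no match -> kept with NULL
  - ticket 3 (Off by one): agent_id=2 -> matches Mia
  - ticket 4 (Export error): agent_id=NULL, no match -> kept with NULL
All 4 rows appear; 2 have NULL agent.

SQL:
SELECT a.title, b.name AS agent
FROM tickets a
LEFT JOIN agents b ON a.agent_id = b.id

Result:
title        | agent
-------------+------
Missing icon | Jack 
Bad redirect | NULL 
Off by one   | Mia  
Export error | NULL 


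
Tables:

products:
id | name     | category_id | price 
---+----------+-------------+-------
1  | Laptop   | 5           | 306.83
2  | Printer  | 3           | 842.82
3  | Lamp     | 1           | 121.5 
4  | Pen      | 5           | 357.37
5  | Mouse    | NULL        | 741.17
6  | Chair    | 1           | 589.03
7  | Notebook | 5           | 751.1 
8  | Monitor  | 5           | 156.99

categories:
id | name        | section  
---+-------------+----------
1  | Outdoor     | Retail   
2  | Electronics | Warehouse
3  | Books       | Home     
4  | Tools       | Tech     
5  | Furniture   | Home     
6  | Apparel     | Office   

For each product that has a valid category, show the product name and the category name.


INNER JOIN keeps only products rows whose category_id matches an id in categories. Walk through each product:
  - product 1 (Laptop): category_id=5 -> matches Furniture
  - product 2 (Printer): category_id=3 -> matches Books
  - product 3 (Lamp): category_id=1 -> matches Outdoor
  - product 4 (Pen): category_id=5 -> matches Furniture
  - product 5 (Mouse): category_id=NULL, no match -> dropped
  - product 6 (Chair): category_id=1 -> matches Outdoor
  - product 7 (Notebook): category_id=5 -> matches Furniture
  - product 8 (Monitor): category_id=5 -> matches Furniture
So 1 of 8 rows is dropped.

SQL:
SELECT a.name, b.name AS category
FROM products a
INNER JOIN categories b ON a.category_id = b.id

Result:
name     | category 
---------+----------
Laptop   | Furniture
Printer  | Books    
Lamp     | Outdoor  
Pen      | Furniture
Chair    | Outdoor  
Notebook | Furniture
Monitor  | Furniture


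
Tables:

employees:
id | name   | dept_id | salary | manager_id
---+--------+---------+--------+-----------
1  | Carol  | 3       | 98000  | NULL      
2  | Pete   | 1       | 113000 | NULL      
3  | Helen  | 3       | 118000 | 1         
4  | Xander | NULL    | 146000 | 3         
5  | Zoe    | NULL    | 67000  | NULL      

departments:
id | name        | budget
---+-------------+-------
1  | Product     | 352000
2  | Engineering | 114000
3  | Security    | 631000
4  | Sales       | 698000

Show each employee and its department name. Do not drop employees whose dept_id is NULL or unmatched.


LEFT JOIN keeps every row from employees (the left table); where dept_id has no match in departments, the department columns become NULL. Walk through each employee:
  - employee 1 (Carol): dept_id=3 -> matches Security
  - employee 2 (Pete): dept_id=1 -> matches Product
  - employee 3 (Helen): dept_id=3 -> matches Security
  - employee 4 (Xander): dept_id=NULL, no match -> kept with NULL
  - employee 5 (Zoe): dept_id=NULL, no match -> kept with NULL
All 5 rows appear; 2 have NULL department.

SQL:
SELECT a.name, b.name AS department
FROM employees a
LEFT JOIN departments b ON a.dept_id = b.id

Result:
name   | department
-------+-----------
Carol  | Security  
Pete   | Product   
Helen  | Security  
Xander | NULL      
Zoe    | NULL      


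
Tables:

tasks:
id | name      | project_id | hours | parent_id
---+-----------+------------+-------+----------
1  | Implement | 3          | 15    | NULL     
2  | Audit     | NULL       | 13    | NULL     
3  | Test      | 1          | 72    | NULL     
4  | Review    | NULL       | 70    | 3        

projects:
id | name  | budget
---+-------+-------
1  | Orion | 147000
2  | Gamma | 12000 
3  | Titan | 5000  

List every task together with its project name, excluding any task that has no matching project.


INNER JOIN keeps only tasks rows whose project_id matches an id in projects. Walk through each task:
  - task 1 (Implement): project_id=3 -> matches Titan
  - task 2 (Audit): project_id=NULL, no match -> dropped
  - task 3 (Test): project_id=1 -> matches Orion
  - task 4 (Review): project_id=NULL, no match -> dropped
So 2 of 4 rows are dropped.

SQL:
SELECT a.name, b.name AS project
FROM tasks a
INNER JOIN projects b ON a.project_id = b.id

Result:
name      | project
----------+--------
Implement | Titan  
Test      | Orion  


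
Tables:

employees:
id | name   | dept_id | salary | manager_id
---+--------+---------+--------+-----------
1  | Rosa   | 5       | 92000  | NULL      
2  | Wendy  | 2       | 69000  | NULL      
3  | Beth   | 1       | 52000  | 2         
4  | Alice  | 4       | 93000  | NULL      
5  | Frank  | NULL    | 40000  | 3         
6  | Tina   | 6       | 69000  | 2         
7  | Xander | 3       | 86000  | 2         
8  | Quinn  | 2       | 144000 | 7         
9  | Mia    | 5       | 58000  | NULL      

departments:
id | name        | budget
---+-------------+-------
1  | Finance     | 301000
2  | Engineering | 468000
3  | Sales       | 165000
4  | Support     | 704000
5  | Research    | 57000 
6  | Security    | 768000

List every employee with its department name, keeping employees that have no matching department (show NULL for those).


LEFT JOIN keeps every row from employees (the left table); where dept_id has no match in departments, the department columns become NULL. Walk through each employee:
  - employee 1 (Rosa): dept_id=5 -> matches Research
  - employee 2 (Wendy): dept_id=2 -> matches Engineering
  - employee 3 (Beth): dept_id=1 -> matches Finance
  - employee 4 (Alice): dept_id=4 -> matches Support
  - employee 5 (Frank): dept_id=NULL, no match -> kept with NULL
  - employee 6 (Tina): dept_id=6 -> matches Security
  - employee 7 (Xander): dept_id=3 -> matches Sales
  - employee 8 (Quinn): dept_id=2 -> matches Engineering
  - employee 9 (Mia): dept_id=5 -> matches Research
All 9 rows appear; 1 has NULL department.

SQL:
SELECT a.name, b.name AS department
FROM employees a
LEFT JOIN departments b ON a.dept_id = b.id

Result:
name   | department 
-------+------------
Rosa   | Research   
Wendy  | Engineering
Beth   | Finance    
Alice  | Support    
Frank  | NULL       
Tina   | Security   
Xander | Sales      
Quinn  | Engineering
Mia    | Research   


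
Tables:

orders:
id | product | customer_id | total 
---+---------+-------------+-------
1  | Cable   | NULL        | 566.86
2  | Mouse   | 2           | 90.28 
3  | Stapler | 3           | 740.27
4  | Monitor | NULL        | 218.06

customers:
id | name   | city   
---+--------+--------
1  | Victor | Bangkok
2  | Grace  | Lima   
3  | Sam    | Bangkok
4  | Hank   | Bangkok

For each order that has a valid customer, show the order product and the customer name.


INNER JOIN keeps only orders rows whose customer_id matches an id in customers. Walk through each order:
  - order 1 (Cable): customer_id=NULL, no match -> dropped
  - order 2 (Mouse): customer_id=2 -> matches Grace
  - order 3 (Stapler): customer_id=3 -> matches Sam
  - order 4 (Monitor): customer_id=NULL, no match -> dropped
So 2 of 4 rows are dropped.

SQL:
SELECT a.product, b.name AS customer
FROM orders a
INNER JOIN customers b ON a.customer_id = b.id

Result:
product | customer
--------+---------
Mouse   | Grace   
Stapler | Sam     


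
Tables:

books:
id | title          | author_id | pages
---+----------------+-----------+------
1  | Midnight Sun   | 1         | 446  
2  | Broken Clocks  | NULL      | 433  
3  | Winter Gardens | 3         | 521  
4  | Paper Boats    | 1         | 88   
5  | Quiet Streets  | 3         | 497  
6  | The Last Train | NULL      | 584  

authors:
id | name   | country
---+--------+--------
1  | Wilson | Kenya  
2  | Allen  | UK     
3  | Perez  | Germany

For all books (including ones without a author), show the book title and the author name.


LEFT JOIN keeps every row from books (the left table); where author_id has no match in authors, the author columns become NULL. Walk through each book:
  - book 1 (Midnight Sun): author_id=1 -> matches Wilson
  - book 2 (Broken Clocks): author_id=NULL, no match -> kept with NULL
  - book 3 (Winter Gardens): author_id=3 -> matches Perez
  - book 4 (Paper Boats): author_id=1 -> matches Wilson
  - book 5 (Quiet Streets): author_id=3 -> matches Perez
  - book 6 (The Last Train): author_id=NULL, no match -> kept with NULL
All 6 rows appear; 2 have NULL author.

SQL:
SELECT a.title, b.name AS author
FROM books a
LEFT JOIN authors b ON a.author_id = b.id

Result:
title          | author
---------------+-------
Midnight Sun   | Wilson
Broken Clocks  | NULL  
Winter Gardens | Perez 
Paper Boats    | Wilson
Quiet Streets  | Perez 
The Last Train | NULL  


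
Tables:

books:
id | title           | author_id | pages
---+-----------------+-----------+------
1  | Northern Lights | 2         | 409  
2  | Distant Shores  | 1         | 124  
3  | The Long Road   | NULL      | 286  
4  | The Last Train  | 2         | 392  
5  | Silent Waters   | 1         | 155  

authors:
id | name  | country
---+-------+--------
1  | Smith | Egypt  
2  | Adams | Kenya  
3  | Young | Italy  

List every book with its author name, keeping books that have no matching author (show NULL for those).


LEFT JOIN keeps every row from books (the left table); where author_id has no match in authors, the author columns become NULL. Walk through each book:
  - book 1 (Northern Lights): author_id=2 -> matches Adams
  - book 2 (Distant Shores): author_id=1 -> matches Smith
  - book 3 (The Long Road): author_id=NULL, no match -> kept with NULL
  - book 4 (The Last Train): author_id=2 -> matches Adams
  - book 5 (Silent Waters): author_id=1 -> matches Smith
All 5 rows appear; 1 has NULL author.

SQL:
SELECT a.title, b.name AS author
FROM books a
LEFT JOIN authors b ON a.author_id = b.id

Result:
title           | author
----------------+-------
Northern Lights | Adams 
Distant Shores  | Smith 
The Long Road   | NULL  
The Last Train  | Adams 
Silent Waters   | Smith 


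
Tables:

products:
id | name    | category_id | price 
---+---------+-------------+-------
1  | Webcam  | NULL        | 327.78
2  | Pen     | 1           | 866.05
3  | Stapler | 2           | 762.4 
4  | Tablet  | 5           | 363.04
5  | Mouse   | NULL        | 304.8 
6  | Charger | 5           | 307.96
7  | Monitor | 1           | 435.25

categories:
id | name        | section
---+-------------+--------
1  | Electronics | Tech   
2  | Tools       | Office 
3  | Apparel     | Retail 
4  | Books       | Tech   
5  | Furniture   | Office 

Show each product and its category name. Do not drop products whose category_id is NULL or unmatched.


LEFT JOIN keeps every row from products (the left table); where category_id has no match in categories, the category columns become NULL. Walk through each product:
  - product 1 (Webcam): category_id=NULL, no match -> kept with NULL
  - product 2 (Pen): category_id=1 -> matches Electronics
  - product 3 (Stapler): category_id=2 -> matches Tools
  - product 4 (Tablet): category_id=5 -> matches Furniture
  - product 5 (Mouse): category_id=NULL, no match -> kept with NULL
  - product 6 (Charger): category_id=5 -> matches Furniture
  - product 7 (Monitor): category_id=1 -> matches Electronics
All 7 rows appear; 2 have NULL category.

SQL:
SELECT a.name, b.name AS category
FROM products a
LEFT JOIN categories b ON a.category_id = b.id

Result:
name    | category   
--------+------------
Webcam  | NULL       
Pen     | Electronics
Stapler | Tools      
Tablet  | Furniture  
Mouse   | NULL       
Charger | Furniture  
Monitor | Electronics


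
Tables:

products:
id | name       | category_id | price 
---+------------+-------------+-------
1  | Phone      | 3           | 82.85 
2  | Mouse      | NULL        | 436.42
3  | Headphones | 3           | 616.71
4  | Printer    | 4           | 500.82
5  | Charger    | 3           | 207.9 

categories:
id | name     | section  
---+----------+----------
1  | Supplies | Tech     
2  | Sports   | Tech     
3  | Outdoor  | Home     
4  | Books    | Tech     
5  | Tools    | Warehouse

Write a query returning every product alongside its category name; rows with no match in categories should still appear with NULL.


LEFT JOIN keeps every row from products (the left table); where category_id has no match in categories, the category columns become NULL. Walk through each product:
  - product 1 (Phone): category_id=3 -> matches Outdoor
  - product 2 (Mouse): category_id=NULL, no match -> kept with NULL
  - product 3 (Headphones): category_id=3 -> matches Outdoor
  - product 4 (Printer): category_id=4 -> matches Books
  - product 5 (Charger): category_id=3 -> matches Outdoor
All 5 rows appear; 1 has NULL category.

SQL:
SELECT a.name, b.name AS category
FROM products a
LEFT JOIN categories b ON a.category_id = b.id

Result:
name       | category
-----------+---------
Phone      | Outdoor 
Mouse      | NULL    
Headphones | Outdoor 
Printer    | Books   
Charger    | Outdoor 


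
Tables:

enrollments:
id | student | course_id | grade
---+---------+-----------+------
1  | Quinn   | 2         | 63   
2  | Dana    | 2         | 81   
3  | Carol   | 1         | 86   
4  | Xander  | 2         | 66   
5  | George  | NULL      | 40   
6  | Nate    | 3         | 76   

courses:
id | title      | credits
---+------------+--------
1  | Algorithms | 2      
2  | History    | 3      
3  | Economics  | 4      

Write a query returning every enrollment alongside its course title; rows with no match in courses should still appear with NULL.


LEFT JOIN keeps every row from enrollments (the left table); where course_id has no match in courses, the course columns become NULL. Walk through each enrollment:
  - enrollment 1 (Quinn): course_id=2 -> matches History
  - enrollment 2 (Dana): course_id=2 -> matches History
  - enrollment 3 (Carol): course_id=1 -> matches Algorithms
  - enrollment 4 (Xander): course_id=2 -> matches History
  - enrollment 5 (George): course_id=NULL, no match -> kept with NULL
  - enrollment 6 (Nate): course_id=3 -> matches Economics
All 6 rows appear; 1 has NULL course.

SQL:
SELECT a.student, b.title AS course
FROM enrollments a
LEFT JOIN courses b ON a.course_id = b.id

Result:
student | course    
--------+-----------
Quinn   | History   
Dana    | History   
Carol   | Algorithms
Xander  | History   
George  | NULL      
Nate    | Economics 


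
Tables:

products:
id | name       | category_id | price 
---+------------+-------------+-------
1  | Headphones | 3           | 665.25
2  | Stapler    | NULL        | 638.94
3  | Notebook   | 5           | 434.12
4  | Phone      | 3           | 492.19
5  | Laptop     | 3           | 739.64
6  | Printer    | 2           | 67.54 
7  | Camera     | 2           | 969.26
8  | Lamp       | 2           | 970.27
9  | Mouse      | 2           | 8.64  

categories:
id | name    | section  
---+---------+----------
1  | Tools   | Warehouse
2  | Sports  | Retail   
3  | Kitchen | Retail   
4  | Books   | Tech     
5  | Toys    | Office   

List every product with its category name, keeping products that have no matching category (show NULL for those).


LEFT JOIN keeps every row from products (the left table); where category_id has no match in categories, the category columns become NULL. Walk through each product:
  - product 1 (Headphones): category_id=3 -> matches Kitchen
  - product 2 (Stapler): category_id=NULL, no match -> kept with NULL
  - product 3 (Notebook): category_id=5 -> matches Toys
  - product 4 (Phone): category_id=3 -> matches Kitchen
  - product 5 (Laptop): category_id=3 -> matches Kitchen
  - product 6 (Printer): category_id=2 -> matches Sports
  - product 7 (Camera): category_id=2 -> matches Sports
  - product 8 (Lamp): category_id=2 -> matches Sports
  - product 9 (Mouse): category_id=2 -> matches Sports
All 9 rows appear; 1 has NULL category.

SQL:
SELECT a.name, b.name AS category
FROM products a
LEFT JOIN categories b ON a.category_id = b.id

Result:
name       | category
-----------+---------
Headphones | Kitchen 
Stapler    | NULL    
Notebook   | Toys    
Phone      | Kitchen 
Laptop     | Kitchen 
Printer    | Sports  
Camera     | Sports  
Lamp       | Sports  
Mouse      | Sports  


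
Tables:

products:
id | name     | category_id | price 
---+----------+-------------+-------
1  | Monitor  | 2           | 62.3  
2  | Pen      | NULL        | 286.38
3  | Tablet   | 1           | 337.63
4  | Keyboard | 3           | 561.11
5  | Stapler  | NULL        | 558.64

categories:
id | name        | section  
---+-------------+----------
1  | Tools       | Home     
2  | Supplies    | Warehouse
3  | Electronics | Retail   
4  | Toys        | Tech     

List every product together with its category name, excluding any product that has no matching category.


INNER JOIN keeps only products rows whose category_id matches an id in categories. Walk through each product:
  - product 1 (Monitor): category_id=2 -> matches Supplies
  - product 2 (Pen): category_id=NULL, no match -> dropped
  - product 3 (Tablet): category_id=1 -> matches Tools
  - product 4 (Keyboard): category_id=3 -> matches Electronics
  - product 5 (Stapler): category_id=NULL, no match -> dropped
So 2 of 5 rows are dropped.

SQL:
SELECT a.name, b.name AS category
FROM products a
INNER JOIN categories b ON a.category_id = b.id

Result:
name     | category   
---------+------------
Monitor  | Supplies   
Tablet   | Tools      
Keyboard | Electronics


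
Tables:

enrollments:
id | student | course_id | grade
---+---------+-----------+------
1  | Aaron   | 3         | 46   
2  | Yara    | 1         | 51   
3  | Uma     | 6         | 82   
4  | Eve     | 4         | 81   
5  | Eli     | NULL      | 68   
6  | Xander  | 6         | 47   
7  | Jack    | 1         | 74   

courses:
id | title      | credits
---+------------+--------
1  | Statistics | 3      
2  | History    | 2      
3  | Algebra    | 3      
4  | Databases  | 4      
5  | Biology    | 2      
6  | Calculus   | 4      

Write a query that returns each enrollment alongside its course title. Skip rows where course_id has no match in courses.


INNER JOIN keeps only enrollments rows whose course_id matches an id in courses. Walk through each enrollment:
  - enrollment 1 (Aaron): course_id=3 -> matches Algebra
  - enrollment 2 (Yara): course_id=1 -> matches Statistics
  - enrollment 3 (Uma): course_id=6 -> matches Calculus
  - enrollment 4 (Eve): course_id=4 -> matches Databases
  - enrollment 5 (Eli): course_id=NULL, no match -> dropped
  - enrollment 6 (Xander): course_id=6 -> matches Calculus
  - enrollment 7 (Jack): course_id=1 -> matches Statistics
So 1 of 7 rows is dropped.

SQL:
SELECT a.student, b.title AS course
FROM enrollments a
INNER JOIN courses b ON a.course_id = b.id

Result:
student | course    
--------+-----------
Aaron   | Algebra   
Yara    | Statistics
Uma     | Calculus  
Eve     | Databases 
Xander  | Calculus  
Jack    | Statistics
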